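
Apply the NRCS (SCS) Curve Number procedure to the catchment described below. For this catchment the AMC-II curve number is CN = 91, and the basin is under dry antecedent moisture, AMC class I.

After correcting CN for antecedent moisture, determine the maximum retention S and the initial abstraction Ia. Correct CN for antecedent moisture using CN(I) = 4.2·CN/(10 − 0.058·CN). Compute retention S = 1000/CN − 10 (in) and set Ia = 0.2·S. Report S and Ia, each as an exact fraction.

S = 1500/637 in ≈ 2.355 in; Ia = 300/637 in ≈ 0.471 in

CN(I) from CN(II)=91: (4.2·91)/(10 − 0.058·91) = 63700/787 ≈ 80.940
S = 1000/(63700/787) − 10 = 1500/637 in ≈ 2.355 in
Ia = 0.2S: 0.2·2.355 = 0.471 in (exactly 300/637)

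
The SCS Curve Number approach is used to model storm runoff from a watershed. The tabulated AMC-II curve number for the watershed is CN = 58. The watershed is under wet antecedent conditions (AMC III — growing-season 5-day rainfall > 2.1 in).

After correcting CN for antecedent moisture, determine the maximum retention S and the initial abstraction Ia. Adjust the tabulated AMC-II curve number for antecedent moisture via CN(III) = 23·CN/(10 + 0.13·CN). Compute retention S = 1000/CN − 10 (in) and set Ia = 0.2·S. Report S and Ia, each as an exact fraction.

S = 2100/667 in ≈ 3.148 in; Ia = 420/667 in ≈ 0.630 in

Adjust CN=58 to AMC III: 23·58/(10 + 0.13·58) → 1334 ÷ (877/50) = 66700/877 ≈ 76.055
Max retention: S = 1000/(66700/877) − 10 = 2100/667 in (≈ 3.148 in)
Initial abstraction Ia = S/5 = (2100/667)/5 = 420/667 ≈ 0.630 in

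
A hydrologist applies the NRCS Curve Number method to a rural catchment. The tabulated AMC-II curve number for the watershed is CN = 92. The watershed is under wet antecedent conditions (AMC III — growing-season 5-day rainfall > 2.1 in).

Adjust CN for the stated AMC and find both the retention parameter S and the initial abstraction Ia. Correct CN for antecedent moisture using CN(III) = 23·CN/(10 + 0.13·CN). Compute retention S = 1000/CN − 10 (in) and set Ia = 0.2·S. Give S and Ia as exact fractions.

S = 200/529 in ≈ 0.378 in; Ia = 40/529 in ≈ 0.076 in

Wet (AMC III): CN(III) = 23·92/(10 + 0.13·92) = 2116/(549/25) = 52900/549 ≈ 96.357
Max retention: S = 1000/(52900/549) − 10 = 200/529 in (≈ 0.378 in)
Ia = 0.2S: 0.2·0.378 = 0.076 in (exactly 40/529)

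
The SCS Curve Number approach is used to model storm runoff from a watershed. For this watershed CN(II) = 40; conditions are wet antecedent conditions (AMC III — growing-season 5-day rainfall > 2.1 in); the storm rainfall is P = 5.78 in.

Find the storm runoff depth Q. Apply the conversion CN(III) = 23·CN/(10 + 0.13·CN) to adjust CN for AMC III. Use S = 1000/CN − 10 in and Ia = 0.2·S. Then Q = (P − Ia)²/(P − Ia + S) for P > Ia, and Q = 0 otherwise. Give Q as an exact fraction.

Q = 26491609/14544050 in ≈ 1.821 in

Adjust CN=40 to AMC III: 23·40/(10 + 0.13·40) → 920 ÷ (76/5) = 1150/19 ≈ 60.526
Retention S: 1000/CN − 10 with CN=60.526 → S = 150/23 ≈ 6.522 in
Ia = 0.2·(150/23) = 30/23 in ≈ 1.304 in
Excess rainfall: 5.780 − 1.304 = 4.476 in; P > Ia so Q > 0
Q = (5147/1150)²/((5147/1150) + 150/23) = (26491609/1322500)/(12647/1150) = 26491609/14544050 in ≈ 1.821 in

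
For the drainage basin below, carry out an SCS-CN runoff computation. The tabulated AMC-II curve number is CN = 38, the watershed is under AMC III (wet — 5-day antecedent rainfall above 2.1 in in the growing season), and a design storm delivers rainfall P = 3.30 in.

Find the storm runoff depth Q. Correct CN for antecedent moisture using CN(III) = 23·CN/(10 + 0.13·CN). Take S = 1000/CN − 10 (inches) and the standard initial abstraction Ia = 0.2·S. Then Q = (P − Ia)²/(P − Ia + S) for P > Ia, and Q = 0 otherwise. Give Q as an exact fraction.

Q = 67584841/171395770 in ≈ 0.394 in

CN(III) from CN(II)=38: (23·38)/(10 + 0.13·38) = 43700/747 ≈ 58.501
S = 1000/(43700/747) − 10 = 3100/437 in ≈ 7.094 in
Initial abstraction Ia = S/5 = (3100/437)/5 = 620/437 ≈ 1.419 in
Excess rainfall: 3.300 − 1.419 = 1.881 in; P > Ia so Q > 0
Runoff Q = (P−Ia)²/(P−Ia+S) = (1.881)²/(1.881+7.094) = 67584841/171395770 ≈ 0.394 in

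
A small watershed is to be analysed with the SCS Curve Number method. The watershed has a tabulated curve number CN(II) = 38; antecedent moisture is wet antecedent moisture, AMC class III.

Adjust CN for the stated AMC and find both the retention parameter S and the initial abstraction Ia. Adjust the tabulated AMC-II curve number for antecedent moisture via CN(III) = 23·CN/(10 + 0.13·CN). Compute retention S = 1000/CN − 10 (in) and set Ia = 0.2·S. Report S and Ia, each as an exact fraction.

S = 3100/437 in ≈ 7.094 in; Ia = 620/437 in ≈ 1.419 in

Wet (AMC III): CN(III) = 23·38/(10 + 0.13·38) = 874/(747/50) = 43700/747 ≈ 58.501
Retention S: 1000/CN − 10 with CN=58.501 → S = 3100/437 ≈ 7.094 in
Ia = 0.2S: 0.2·7.094 = 1.419 in (exactly 620/437)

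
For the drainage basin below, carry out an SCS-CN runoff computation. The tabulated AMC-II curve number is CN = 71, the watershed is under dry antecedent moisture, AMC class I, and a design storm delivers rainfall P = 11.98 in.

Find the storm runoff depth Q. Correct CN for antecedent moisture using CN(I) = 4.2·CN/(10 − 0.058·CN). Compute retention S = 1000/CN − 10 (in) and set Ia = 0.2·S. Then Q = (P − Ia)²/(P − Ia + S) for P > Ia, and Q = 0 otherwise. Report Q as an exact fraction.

CN(I) from CN(II)=71: (4.2·71)/(10 − 0.058·71) = 149100/2941 ≈ 50.697
Max retention: S = 1000/(149100/2941) − 10 = 14500/1491 in (≈ 9.725 in)
Ia = 0.2S: 0.2·9.725 = 1.945 in (exactly 2900/1491)
Since P=11.980 > Ia=1.945: effective rainfall P−Ia = 748109/74550 in
Runoff Q = (P−Ia)²/(P−Ia+S) = (10.035)²/(10.035+9.725) = 559667075881/109820275950 ≈ 5.096 in

Q = 559667075881/109820275950 in ≈ 5.096 in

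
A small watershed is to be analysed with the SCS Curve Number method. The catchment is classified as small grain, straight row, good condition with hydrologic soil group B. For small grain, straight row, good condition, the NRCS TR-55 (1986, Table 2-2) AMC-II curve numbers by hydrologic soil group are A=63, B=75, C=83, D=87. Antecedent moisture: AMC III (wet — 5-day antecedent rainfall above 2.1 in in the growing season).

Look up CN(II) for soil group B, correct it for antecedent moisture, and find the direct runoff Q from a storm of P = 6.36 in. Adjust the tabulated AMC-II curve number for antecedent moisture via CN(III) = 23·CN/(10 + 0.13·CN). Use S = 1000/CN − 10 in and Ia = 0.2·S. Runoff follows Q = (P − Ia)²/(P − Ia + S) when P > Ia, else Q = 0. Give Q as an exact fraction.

NRCS table: small grain, straight row, good condition, soil group B → CN(II) = 75
Adjust CN=75 to AMC III: 23·75/(10 + 0.13·75) → 1725 ÷ (79/4) = 6900/79 ≈ 87.342
Retention S: 1000/CN − 10 with CN=87.342 → S = 100/69 ≈ 1.449 in
Ia = 0.2·(100/69) = 20/69 in ≈ 0.290 in
P − Ia = 6.360 − 0.290 = 10471/1725 ≈ 6.070 in (> 0, runoff occurs)
Q: (10471/1725)² ÷ (12971/1725) = 109641841/22374975 in (≈ 4.900 in)

Q = 109641841/22374975 in ≈ 4.900 in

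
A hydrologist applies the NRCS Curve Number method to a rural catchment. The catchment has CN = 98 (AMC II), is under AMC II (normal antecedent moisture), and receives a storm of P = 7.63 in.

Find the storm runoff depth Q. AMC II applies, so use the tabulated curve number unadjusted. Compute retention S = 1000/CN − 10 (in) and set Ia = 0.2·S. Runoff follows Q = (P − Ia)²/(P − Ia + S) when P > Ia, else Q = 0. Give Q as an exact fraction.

CN(II) = 98; AMC II needs no correction.
S = 1000/98 − 10 = 10/49 in ≈ 0.204 in
Initial abstraction Ia = S/5 = (10/49)/5 = 2/49 ≈ 0.041 in
P − Ia = 7.630 − 0.041 = 37187/4900 ≈ 7.589 in (> 0, runoff occurs)
Q = (37187/4900)²/((37187/4900) + 10/49) = (1382872969/24010000)/(38187/4900) = 1382872969/187116300 in ≈ 7.390 in

Q = 1382872969/187116300 in ≈ 7.390 in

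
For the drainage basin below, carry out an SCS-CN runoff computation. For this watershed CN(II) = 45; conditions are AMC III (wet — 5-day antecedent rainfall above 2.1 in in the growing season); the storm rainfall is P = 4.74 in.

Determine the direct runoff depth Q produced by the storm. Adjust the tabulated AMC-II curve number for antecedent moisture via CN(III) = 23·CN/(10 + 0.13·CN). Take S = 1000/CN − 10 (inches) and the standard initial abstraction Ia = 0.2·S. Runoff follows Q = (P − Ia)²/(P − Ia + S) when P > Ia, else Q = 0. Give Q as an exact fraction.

Adjust CN=45 to AMC III: 23·45/(10 + 0.13·45) → 1035 ÷ (317/20) = 20700/317 ≈ 65.300
S = 1000/(20700/317) − 10 = 1100/207 in ≈ 5.314 in
Ia = 0.2·(1100/207) = 220/207 in ≈ 1.063 in
Since P=4.740 > Ia=1.063: effective rainfall P−Ia = 38059/10350 in
Runoff Q = (P−Ia)²/(P−Ia+S) = (3.677)²/(3.677+5.314) = 1448487481/963160650 ≈ 1.504 in

Q = 1448487481/963160650 in ≈ 1.504 in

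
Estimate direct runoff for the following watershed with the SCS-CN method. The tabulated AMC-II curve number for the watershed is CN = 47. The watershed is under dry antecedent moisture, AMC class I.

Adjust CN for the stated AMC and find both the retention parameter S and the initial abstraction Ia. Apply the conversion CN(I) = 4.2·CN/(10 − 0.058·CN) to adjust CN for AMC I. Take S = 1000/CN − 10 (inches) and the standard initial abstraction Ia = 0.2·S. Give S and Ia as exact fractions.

S = 26500/987 in ≈ 26.849 in; Ia = 5300/987 in ≈ 5.370 in

Adjust CN=47 to AMC I: 4.2·47/(10 − 0.058·47) → (987/5) ÷ (3637/500) = 98700/3637 ≈ 27.138
Retention S: 1000/CN − 10 with CN=27.138 → S = 26500/987 ≈ 26.849 in
Initial abstraction Ia = S/5 = (26500/987)/5 = 5300/987 ≈ 5.370 in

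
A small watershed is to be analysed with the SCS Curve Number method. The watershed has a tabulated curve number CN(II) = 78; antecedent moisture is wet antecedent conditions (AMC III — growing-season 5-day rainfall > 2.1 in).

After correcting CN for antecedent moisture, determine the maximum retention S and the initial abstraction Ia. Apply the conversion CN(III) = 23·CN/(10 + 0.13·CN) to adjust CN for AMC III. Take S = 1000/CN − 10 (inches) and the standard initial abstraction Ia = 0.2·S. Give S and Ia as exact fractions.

S = 1100/897 in ≈ 1.226 in; Ia = 220/897 in ≈ 0.245 in

Wet (AMC III): CN(III) = 23·78/(10 + 0.13·78) = 1794/(1007/50) = 89700/1007 ≈ 89.076
Max retention: S = 1000/(89700/1007) − 10 = 1100/897 in (≈ 1.226 in)
Ia = 0.2·(1100/897) = 220/897 in ≈ 0.245 in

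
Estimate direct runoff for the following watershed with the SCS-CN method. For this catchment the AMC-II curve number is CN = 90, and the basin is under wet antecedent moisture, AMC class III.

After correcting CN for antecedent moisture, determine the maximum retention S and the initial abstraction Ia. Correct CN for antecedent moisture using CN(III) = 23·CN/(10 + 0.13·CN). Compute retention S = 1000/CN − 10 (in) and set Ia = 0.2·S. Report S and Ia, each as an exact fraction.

Adjust CN=90 to AMC III: 23·90/(10 + 0.13·90) → 2070 ÷ (217/10) = 20700/217 ≈ 95.392
Retention S: 1000/CN − 10 with CN=95.392 → S = 100/207 ≈ 0.483 in
Ia = 0.2S: 0.2·0.483 = 0.097 in (exactly 20/207)

S = 100/207 in ≈ 0.483 in; Ia = 20/207 in ≈ 0.097 in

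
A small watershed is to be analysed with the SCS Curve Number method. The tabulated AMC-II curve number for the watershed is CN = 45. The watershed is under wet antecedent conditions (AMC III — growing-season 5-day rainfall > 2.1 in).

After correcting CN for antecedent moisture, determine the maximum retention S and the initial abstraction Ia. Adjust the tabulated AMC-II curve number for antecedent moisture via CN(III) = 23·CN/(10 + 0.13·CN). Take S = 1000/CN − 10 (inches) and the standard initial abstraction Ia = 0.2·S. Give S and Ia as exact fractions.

CN(III) from CN(II)=45: (23·45)/(10 + 0.13·45) = 20700/317 ≈ 65.300
Retention S: 1000/CN − 10 with CN=65.300 → S = 1100/207 ≈ 5.314 in
Ia = 0.2S: 0.2·5.314 = 1.063 in (exactly 220/207)

S = 1100/207 in ≈ 5.314 in; Ia = 220/207 in ≈ 1.063 in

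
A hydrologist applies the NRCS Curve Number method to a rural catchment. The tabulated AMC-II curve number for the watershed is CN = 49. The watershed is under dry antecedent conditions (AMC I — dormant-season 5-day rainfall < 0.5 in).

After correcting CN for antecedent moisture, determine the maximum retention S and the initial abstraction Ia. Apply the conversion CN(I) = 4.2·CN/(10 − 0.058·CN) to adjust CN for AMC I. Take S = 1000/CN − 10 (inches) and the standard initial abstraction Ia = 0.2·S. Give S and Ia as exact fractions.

CN(I) from CN(II)=49: (4.2·49)/(10 − 0.058·49) = 34300/1193 ≈ 28.751
S = 1000/(34300/1193) − 10 = 8500/343 in ≈ 24.781 in
Ia = 0.2·(8500/343) = 1700/343 in ≈ 4.956 in

S = 8500/343 in ≈ 24.781 in; Ia = 1700/343 in ≈ 4.956 in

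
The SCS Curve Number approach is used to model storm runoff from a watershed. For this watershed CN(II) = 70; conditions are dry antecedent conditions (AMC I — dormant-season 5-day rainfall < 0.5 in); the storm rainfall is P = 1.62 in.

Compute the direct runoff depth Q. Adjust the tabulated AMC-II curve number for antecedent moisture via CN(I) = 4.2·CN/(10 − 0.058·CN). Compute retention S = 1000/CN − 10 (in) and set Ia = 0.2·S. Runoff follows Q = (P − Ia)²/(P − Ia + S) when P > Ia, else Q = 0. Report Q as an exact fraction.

Q = 0 in ≈ 0.000 in

Adjust CN=70 to AMC I: 4.2·70/(10 − 0.058·70) → 294 ÷ (297/50) = 4900/99 ≈ 49.495
Max retention: S = 1000/(4900/99) − 10 = 500/49 in (≈ 10.204 in)
Initial abstraction Ia = S/5 = (500/49)/5 = 100/49 ≈ 2.041 in
P = 1.620 ≤ Ia = 2.041 in: entire storm abstracted, Q = 0.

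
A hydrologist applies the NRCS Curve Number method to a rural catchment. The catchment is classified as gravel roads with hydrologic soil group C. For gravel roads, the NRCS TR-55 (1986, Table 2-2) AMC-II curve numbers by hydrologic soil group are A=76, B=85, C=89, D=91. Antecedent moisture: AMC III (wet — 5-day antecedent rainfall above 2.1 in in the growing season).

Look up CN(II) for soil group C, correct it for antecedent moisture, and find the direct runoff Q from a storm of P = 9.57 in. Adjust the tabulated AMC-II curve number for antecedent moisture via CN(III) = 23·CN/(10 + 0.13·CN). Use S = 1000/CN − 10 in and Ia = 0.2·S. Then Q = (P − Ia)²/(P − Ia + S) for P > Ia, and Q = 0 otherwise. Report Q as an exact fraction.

NRCS table: gravel roads, soil group C → CN(II) = 89
CN(III) from CN(II)=89: (23·89)/(10 + 0.13·89) = 204700/2157 ≈ 94.900
S = 1000/(204700/2157) − 10 = 1100/2047 in ≈ 0.537 in
Ia = 0.2·(1100/2047) = 220/2047 in ≈ 0.107 in
P − Ia = 9.570 − 0.107 = 1936979/204700 ≈ 9.463 in (> 0, runoff occurs)
Q: (1936979/204700)² ÷ (2046979/204700) = 341080695131/38092418300 in (≈ 8.954 in)

Q = 341080695131/38092418300 in ≈ 8.954 in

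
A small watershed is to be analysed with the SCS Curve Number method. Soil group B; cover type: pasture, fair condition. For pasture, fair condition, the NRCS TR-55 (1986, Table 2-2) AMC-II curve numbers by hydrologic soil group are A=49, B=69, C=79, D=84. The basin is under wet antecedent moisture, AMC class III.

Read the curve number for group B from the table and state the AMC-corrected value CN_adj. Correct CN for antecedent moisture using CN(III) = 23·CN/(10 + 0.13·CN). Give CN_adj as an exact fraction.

CN_adj = 158700/1897 ≈ 83.658

NRCS table: pasture, fair condition, soil group B → CN(II) = 69
Adjust CN=69 to AMC III: 23·69/(10 + 0.13·69) → 1587 ÷ (1897/100) = 158700/1897 ≈ 83.658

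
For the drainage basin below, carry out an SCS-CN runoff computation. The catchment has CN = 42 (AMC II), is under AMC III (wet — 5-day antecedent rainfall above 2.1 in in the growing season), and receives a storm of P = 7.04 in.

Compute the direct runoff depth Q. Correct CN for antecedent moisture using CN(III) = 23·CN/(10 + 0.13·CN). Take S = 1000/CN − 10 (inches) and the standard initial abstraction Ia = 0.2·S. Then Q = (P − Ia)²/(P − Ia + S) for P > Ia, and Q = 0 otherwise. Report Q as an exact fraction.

CN(III) from CN(II)=42: (23·42)/(10 + 0.13·42) = 48300/773 ≈ 62.484
S = 1000/(48300/773) − 10 = 2900/483 in ≈ 6.004 in
Ia = 0.2S: 0.2·6.004 = 1.201 in (exactly 580/483)
Since P=7.040 > Ia=1.201: effective rainfall P−Ia = 70508/12075 in
Q = (70508/12075)²/((70508/12075) + 2900/483) = (4971378064/145805625)/(143008/12075) = 310711129/107926350 in ≈ 2.879 in

Q = 310711129/107926350 in ≈ 2.879 in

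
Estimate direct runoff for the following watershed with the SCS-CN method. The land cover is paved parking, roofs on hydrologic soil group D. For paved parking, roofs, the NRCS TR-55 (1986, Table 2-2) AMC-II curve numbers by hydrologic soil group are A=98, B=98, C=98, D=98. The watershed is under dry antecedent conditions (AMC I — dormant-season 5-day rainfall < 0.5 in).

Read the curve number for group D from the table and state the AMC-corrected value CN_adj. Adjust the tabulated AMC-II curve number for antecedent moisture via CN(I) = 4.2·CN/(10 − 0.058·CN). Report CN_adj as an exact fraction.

CN_adj = 102900/1079 ≈ 95.366

NRCS table: paved parking, roofs, soil group D → CN(II) = 98
Dry (AMC I): CN(I) = 4.2·98/(10 − 0.058·98) = (2058/5)/(1079/250) = 102900/1079 ≈ 95.366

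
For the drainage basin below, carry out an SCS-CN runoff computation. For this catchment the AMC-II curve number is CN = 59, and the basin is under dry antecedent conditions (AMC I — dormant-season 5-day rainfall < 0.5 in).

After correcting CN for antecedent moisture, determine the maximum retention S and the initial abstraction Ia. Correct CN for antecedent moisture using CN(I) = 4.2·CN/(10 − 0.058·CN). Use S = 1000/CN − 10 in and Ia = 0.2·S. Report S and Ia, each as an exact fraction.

S = 20500/1239 in ≈ 16.546 in; Ia = 4100/1239 in ≈ 3.309 in

Adjust CN=59 to AMC I: 4.2·59/(10 − 0.058·59) → (1239/5) ÷ (3289/500) = 123900/3289 ≈ 37.671
Retention S: 1000/CN − 10 with CN=37.671 → S = 20500/1239 ≈ 16.546 in
Ia = 0.2S: 0.2·16.546 = 3.309 in (exactly 4100/1239)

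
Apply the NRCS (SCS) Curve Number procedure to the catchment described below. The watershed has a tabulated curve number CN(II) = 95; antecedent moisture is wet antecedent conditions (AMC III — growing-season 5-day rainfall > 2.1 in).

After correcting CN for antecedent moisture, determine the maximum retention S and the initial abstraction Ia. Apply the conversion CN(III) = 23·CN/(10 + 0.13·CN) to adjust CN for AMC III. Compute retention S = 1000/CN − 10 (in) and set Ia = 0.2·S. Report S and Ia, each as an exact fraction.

CN(III) from CN(II)=95: (23·95)/(10 + 0.13·95) = 43700/447 ≈ 97.763
S = 1000/(43700/447) − 10 = 100/437 in ≈ 0.229 in
Initial abstraction Ia = S/5 = (100/437)/5 = 20/437 ≈ 0.046 in

S = 100/437 in ≈ 0.229 in; Ia = 20/437 in ≈ 0.046 in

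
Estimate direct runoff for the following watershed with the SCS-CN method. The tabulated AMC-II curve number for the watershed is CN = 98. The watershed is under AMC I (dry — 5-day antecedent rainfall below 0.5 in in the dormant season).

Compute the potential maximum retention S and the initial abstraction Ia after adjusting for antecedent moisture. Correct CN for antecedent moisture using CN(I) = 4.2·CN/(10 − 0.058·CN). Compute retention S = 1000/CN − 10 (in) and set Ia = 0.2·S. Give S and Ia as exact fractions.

S = 500/1029 in ≈ 0.486 in; Ia = 100/1029 in ≈ 0.097 in

Adjust CN=98 to AMC I: 4.2·98/(10 − 0.058·98) → (2058/5) ÷ (1079/250) = 102900/1079 ≈ 95.366
Max retention: S = 1000/(102900/1079) − 10 = 500/1029 in (≈ 0.486 in)
Ia = 0.2·(500/1029) = 100/1029 in ≈ 0.097 in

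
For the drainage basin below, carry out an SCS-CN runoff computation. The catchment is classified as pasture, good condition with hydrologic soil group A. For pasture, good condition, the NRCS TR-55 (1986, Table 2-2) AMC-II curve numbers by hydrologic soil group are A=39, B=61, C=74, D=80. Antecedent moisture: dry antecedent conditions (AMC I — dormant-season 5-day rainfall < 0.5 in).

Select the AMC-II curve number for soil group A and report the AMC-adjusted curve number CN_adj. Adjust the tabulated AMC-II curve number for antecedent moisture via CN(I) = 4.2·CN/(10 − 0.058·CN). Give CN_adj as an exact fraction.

NRCS table: pasture, good condition, soil group A → CN(II) = 39
Adjust CN=39 to AMC I: 4.2·39/(10 − 0.058·39) → (819/5) ÷ (3869/500) = 81900/3869 ≈ 21.168

CN_adj = 81900/3869 ≈ 21.168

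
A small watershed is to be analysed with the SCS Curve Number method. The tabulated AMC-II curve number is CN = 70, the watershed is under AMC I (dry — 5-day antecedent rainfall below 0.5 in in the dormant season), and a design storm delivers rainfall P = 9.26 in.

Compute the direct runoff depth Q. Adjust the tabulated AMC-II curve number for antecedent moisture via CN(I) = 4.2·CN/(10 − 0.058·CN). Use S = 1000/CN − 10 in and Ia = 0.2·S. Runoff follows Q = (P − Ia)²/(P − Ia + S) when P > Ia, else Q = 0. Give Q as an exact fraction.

Adjust CN=70 to AMC I: 4.2·70/(10 − 0.058·70) → 294 ÷ (297/50) = 4900/99 ≈ 49.495
S = 1000/(4900/99) − 10 = 500/49 in ≈ 10.204 in
Initial abstraction Ia = S/5 = (500/49)/5 = 100/49 ≈ 2.041 in
Since P=9.260 > Ia=2.041: effective rainfall P−Ia = 17687/2450 in
Q: (17687/2450)² ÷ (42687/2450) = 312829969/104583150 in (≈ 2.991 in)

Q = 312829969/104583150 in ≈ 2.991 in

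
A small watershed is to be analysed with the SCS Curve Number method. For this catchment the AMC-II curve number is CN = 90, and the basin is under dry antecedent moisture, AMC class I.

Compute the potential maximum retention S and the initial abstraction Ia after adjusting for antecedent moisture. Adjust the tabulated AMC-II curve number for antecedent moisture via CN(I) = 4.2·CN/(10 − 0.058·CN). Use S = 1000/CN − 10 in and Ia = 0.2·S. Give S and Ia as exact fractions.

Dry (AMC I): CN(I) = 4.2·90/(10 − 0.058·90) = 378/(239/50) = 18900/239 ≈ 79.079
S = 1000/(18900/239) − 10 = 500/189 in ≈ 2.646 in
Ia = 0.2·(500/189) = 100/189 in ≈ 0.529 in

S = 500/189 in ≈ 2.646 in; Ia = 100/189 in ≈ 0.529 in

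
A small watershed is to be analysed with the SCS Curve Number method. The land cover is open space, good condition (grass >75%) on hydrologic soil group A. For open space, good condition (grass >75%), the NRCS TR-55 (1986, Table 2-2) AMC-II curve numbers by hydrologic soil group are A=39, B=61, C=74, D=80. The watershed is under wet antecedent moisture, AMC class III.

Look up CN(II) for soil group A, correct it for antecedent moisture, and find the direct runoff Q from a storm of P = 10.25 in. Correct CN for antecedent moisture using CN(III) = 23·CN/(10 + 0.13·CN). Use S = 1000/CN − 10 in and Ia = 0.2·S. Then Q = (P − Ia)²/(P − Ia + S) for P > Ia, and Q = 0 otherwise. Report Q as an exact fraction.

Q = 1017418609/201993636 in ≈ 5.037 in

NRCS table: open space, good condition (grass >75%), soil group A → CN(II) = 39
CN(III) from CN(II)=39: (23·39)/(10 + 0.13·39) = 89700/1507 ≈ 59.522
S = 1000/(89700/1507) − 10 = 6100/897 in ≈ 6.800 in
Ia = 0.2S: 0.2·6.800 = 1.360 in (exactly 1220/897)
P − Ia = 10.250 − 1.360 = 31897/3588 ≈ 8.890 in (> 0, runoff occurs)
Runoff Q = (P−Ia)²/(P−Ia+S) = (8.890)²/(8.890+6.800) = 1017418609/201993636 ≈ 5.037 in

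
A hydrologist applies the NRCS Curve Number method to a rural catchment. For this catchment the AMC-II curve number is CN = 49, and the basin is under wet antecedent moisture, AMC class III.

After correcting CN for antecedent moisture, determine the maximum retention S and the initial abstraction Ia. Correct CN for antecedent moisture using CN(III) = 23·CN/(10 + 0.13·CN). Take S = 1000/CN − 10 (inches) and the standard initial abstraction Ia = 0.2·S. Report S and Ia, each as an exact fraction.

Wet (AMC III): CN(III) = 23·49/(10 + 0.13·49) = 1127/(1637/100) = 112700/1637 ≈ 68.845
S = 1000/(112700/1637) − 10 = 5100/1127 in ≈ 4.525 in
Ia = 0.2·(5100/1127) = 1020/1127 in ≈ 0.905 in

S = 5100/1127 in ≈ 4.525 in; Ia = 1020/1127 in ≈ 0.905 in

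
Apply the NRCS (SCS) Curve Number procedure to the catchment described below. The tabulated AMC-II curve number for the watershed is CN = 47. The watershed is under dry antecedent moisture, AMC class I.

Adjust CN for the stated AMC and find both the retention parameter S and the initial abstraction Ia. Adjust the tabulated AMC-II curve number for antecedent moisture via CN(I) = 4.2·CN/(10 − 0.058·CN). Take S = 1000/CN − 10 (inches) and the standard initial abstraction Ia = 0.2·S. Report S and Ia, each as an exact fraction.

Dry (AMC I): CN(I) = 4.2·47/(10 − 0.058·47) = (987/5)/(3637/500) = 98700/3637 ≈ 27.138
Max retention: S = 1000/(98700/3637) − 10 = 26500/987 in (≈ 26.849 in)
Ia = 0.2S: 0.2·26.849 = 5.370 in (exactly 5300/987)

S = 26500/987 in ≈ 26.849 in; Ia = 5300/987 in ≈ 5.370 in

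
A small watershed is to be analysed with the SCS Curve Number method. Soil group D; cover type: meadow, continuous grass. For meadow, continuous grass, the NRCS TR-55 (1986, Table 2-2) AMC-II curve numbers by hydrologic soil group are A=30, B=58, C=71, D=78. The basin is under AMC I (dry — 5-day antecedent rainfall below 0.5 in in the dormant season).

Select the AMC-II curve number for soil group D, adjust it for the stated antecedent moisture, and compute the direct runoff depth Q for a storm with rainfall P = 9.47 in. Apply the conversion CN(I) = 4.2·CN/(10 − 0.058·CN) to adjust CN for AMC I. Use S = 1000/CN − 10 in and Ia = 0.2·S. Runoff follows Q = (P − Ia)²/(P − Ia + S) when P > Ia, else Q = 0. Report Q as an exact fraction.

NRCS table: meadow, continuous grass, soil group D → CN(II) = 78
CN(I) from CN(II)=78: (4.2·78)/(10 − 0.058·78) = 81900/1369 ≈ 59.825
Retention S: 1000/CN − 10 with CN=59.825 → S = 5500/819 ≈ 6.716 in
Initial abstraction Ia = S/5 = (5500/819)/5 = 1100/819 ≈ 1.343 in
Since P=9.470 > Ia=1.343: effective rainfall P−Ia = 665593/81900 in
Q = (665593/81900)²/((665593/81900) + 5500/819) = (443014041649/6707610000)/(1215593/81900) = 443014041649/99557066700 in ≈ 4.450 in

Q = 443014041649/99557066700 in ≈ 4.450 in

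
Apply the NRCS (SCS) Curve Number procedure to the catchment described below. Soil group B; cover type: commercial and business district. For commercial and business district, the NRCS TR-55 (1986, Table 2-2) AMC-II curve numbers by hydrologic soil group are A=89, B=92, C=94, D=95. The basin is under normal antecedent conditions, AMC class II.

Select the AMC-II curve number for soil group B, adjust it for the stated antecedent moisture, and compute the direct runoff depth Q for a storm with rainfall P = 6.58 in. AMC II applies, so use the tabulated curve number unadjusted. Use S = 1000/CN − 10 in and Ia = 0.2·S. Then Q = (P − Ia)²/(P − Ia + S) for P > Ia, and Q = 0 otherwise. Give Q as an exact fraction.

NRCS table: commercial and business district, soil group B → CN(II) = 92
AMC II — tabulated CN = 92 applies directly.
Retention S: 1000/CN − 10 with CN=92.000 → S = 20/23 ≈ 0.870 in
Ia = 0.2S: 0.2·0.870 = 0.174 in (exactly 4/23)
Since P=6.580 > Ia=0.174: effective rainfall P−Ia = 7367/1150 in
Runoff Q = (P−Ia)²/(P−Ia+S) = (6.406)²/(6.406+0.870) = 54272689/9622050 ≈ 5.640 in

Q = 54272689/9622050 in ≈ 5.640 in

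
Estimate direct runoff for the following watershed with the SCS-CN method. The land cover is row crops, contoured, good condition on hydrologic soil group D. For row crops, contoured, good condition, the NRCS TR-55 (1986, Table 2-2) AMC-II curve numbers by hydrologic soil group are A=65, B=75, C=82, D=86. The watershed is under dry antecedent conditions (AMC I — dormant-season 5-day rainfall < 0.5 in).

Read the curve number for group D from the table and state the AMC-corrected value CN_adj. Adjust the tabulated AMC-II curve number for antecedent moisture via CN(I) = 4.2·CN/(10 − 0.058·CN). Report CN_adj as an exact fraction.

NRCS table: row crops, contoured, good condition, soil group D → CN(II) = 86
CN(I) from CN(II)=86: (4.2·86)/(10 − 0.058·86) = 12900/179 ≈ 72.067

CN_adj = 12900/179 ≈ 72.067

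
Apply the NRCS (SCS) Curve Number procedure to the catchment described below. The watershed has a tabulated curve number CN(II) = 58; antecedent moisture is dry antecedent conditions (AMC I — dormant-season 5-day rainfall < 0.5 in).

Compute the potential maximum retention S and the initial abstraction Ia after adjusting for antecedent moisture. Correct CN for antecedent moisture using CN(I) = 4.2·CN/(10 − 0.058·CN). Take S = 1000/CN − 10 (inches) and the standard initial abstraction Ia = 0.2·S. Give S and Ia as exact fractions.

S = 500/29 in ≈ 17.241 in; Ia = 100/29 in ≈ 3.448 in

CN(I) from CN(II)=58: (4.2·58)/(10 − 0.058·58) = 2900/79 ≈ 36.709
S = 1000/(2900/79) − 10 = 500/29 in ≈ 17.241 in
Initial abstraction Ia = S/5 = (500/29)/5 = 100/29 ≈ 3.448 in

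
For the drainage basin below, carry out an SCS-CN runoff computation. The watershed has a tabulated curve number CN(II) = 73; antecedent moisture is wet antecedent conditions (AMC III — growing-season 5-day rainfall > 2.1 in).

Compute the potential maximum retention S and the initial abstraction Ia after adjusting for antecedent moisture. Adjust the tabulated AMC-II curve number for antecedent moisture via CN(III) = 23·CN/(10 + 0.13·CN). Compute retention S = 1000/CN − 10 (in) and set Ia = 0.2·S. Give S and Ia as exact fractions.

CN(III) from CN(II)=73: (23·73)/(10 + 0.13·73) = 167900/1949 ≈ 86.147
Max retention: S = 1000/(167900/1949) − 10 = 2700/1679 in (≈ 1.608 in)
Initial abstraction Ia = S/5 = (2700/1679)/5 = 540/1679 ≈ 0.322 in

S = 2700/1679 in ≈ 1.608 in; Ia = 540/1679 in ≈ 0.322 in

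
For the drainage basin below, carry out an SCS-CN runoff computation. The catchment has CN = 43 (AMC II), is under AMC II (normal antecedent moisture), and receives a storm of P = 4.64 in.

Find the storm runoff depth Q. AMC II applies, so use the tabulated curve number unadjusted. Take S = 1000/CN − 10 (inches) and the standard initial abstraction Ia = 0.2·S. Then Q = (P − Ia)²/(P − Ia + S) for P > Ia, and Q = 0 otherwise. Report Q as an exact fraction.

Q = 1142761/4404275 in ≈ 0.259 in

Average conditions: CN = 43 (no AMC adjustment).
Max retention: S = 1000/43 − 10 = 570/43 in (≈ 13.256 in)
Ia = 0.2·(570/43) = 114/43 in ≈ 2.651 in
Excess rainfall: 4.640 − 2.651 = 1.989 in; P > Ia so Q > 0
Runoff Q = (P−Ia)²/(P−Ia+S) = (1.989)²/(1.989+13.256) = 1142761/4404275 ≈ 0.259 in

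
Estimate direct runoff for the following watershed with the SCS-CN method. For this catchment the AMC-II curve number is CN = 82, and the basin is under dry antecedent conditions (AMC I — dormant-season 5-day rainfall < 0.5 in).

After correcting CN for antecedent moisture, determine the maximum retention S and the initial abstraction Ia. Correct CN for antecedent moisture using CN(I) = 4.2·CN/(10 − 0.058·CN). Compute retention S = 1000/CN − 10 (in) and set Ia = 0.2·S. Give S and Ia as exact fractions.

Dry (AMC I): CN(I) = 4.2·82/(10 − 0.058·82) = (1722/5)/(1311/250) = 28700/437 ≈ 65.675
Max retention: S = 1000/(28700/437) − 10 = 1500/287 in (≈ 5.226 in)
Initial abstraction Ia = S/5 = (1500/287)/5 = 300/287 ≈ 1.045 in

S = 1500/287 in ≈ 5.226 in; Ia = 300/287 in ≈ 1.045 in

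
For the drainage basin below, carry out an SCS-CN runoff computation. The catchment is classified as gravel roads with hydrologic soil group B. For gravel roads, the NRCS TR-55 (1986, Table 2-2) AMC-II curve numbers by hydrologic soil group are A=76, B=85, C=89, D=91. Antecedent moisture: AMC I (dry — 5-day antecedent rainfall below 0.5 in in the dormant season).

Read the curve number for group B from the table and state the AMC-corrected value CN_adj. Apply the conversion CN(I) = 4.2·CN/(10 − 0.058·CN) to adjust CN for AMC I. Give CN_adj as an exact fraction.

CN_adj = 11900/169 ≈ 70.414

NRCS table: gravel roads, soil group B → CN(II) = 85
CN(I) from CN(II)=85: (4.2·85)/(10 − 0.058·85) = 11900/169 ≈ 70.414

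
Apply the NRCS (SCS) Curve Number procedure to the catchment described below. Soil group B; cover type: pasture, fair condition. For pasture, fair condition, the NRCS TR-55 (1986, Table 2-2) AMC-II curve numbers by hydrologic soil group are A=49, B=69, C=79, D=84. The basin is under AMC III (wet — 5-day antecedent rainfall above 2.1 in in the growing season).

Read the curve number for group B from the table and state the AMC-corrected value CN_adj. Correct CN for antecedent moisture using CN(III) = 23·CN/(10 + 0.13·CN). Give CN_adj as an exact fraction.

NRCS table: pasture, fair condition, soil group B → CN(II) = 69
Adjust CN=69 to AMC III: 23·69/(10 + 0.13·69) → 1587 ÷ (1897/100) = 158700/1897 ≈ 83.658

CN_adj = 158700/1897 ≈ 83.658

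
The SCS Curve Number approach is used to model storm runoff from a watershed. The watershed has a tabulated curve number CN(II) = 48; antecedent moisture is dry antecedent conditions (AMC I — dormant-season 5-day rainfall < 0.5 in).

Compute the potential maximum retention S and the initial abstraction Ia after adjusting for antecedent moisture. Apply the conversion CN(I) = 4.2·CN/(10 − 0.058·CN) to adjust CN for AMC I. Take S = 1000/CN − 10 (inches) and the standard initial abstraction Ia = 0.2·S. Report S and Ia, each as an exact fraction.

S = 1625/63 in ≈ 25.794 in; Ia = 325/63 in ≈ 5.159 in

Dry (AMC I): CN(I) = 4.2·48/(10 − 0.058·48) = (1008/5)/(902/125) = 12600/451 ≈ 27.938
S = 1000/(12600/451) − 10 = 1625/63 in ≈ 25.794 in
Ia = 0.2·(1625/63) = 325/63 in ≈ 5.159 in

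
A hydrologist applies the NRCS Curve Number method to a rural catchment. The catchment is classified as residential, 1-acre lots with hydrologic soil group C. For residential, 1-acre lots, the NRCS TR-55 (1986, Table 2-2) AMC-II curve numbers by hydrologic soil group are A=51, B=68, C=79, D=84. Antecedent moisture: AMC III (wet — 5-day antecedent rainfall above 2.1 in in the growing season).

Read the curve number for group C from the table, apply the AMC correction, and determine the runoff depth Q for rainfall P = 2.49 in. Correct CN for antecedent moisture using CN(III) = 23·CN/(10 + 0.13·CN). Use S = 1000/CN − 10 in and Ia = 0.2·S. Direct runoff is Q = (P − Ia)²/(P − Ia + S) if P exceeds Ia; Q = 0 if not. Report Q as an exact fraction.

NRCS table: residential, 1-acre lots, soil group C → CN(II) = 79
Wet (AMC III): CN(III) = 23·79/(10 + 0.13·79) = 1817/(2027/100) = 181700/2027 ≈ 89.640
Retention S: 1000/CN − 10 with CN=89.640 → S = 2100/1817 ≈ 1.156 in
Ia = 0.2S: 0.2·1.156 = 0.231 in (exactly 420/1817)
Since P=2.490 > Ia=0.231: effective rainfall P−Ia = 410433/181700 in
Q = (410433/181700)²/((410433/181700) + 2100/1817) = (168455247489/33014890000)/(620433/181700) = 18717249721/12525852900 in ≈ 1.494 in

Q = 18717249721/12525852900 in ≈ 1.494 in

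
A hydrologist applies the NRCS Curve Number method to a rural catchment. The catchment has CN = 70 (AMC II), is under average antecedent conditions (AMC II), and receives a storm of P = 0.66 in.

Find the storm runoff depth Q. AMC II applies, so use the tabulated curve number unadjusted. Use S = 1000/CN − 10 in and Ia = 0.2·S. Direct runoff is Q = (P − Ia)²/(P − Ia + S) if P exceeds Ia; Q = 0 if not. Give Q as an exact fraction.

AMC II — tabulated CN = 70 applies directly.
Max retention: S = 1000/70 − 10 = 30/7 in (≈ 4.286 in)
Ia = 0.2S: 0.2·4.286 = 0.857 in (exactly 6/7)
P = 0.660 ≤ Ia = 0.857 in: entire storm abstracted, Q = 0.

Q = 0 in ≈ 0.000 in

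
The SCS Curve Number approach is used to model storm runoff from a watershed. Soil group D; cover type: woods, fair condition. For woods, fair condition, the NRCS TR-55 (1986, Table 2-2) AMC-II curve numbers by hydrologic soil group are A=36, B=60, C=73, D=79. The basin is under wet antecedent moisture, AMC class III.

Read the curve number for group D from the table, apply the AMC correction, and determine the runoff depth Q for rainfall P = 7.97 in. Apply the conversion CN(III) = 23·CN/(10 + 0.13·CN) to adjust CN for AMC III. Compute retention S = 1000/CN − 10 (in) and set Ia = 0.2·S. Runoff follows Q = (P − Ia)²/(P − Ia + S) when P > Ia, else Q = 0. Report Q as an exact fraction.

Q = 1977255010201/293654273300 in ≈ 6.733 in

NRCS table: woods, fair condition, soil group D → CN(II) = 79
CN(III) from CN(II)=79: (23·79)/(10 + 0.13·79) = 181700/2027 ≈ 89.640
S = 1000/(181700/2027) − 10 = 2100/1817 in ≈ 1.156 in
Ia = 0.2·(2100/1817) = 420/1817 in ≈ 0.231 in
Since P=7.970 > Ia=0.231: effective rainfall P−Ia = 1406149/181700 in
Q: (1406149/181700)² ÷ (1616149/181700) = 1977255010201/293654273300 in (≈ 6.733 in)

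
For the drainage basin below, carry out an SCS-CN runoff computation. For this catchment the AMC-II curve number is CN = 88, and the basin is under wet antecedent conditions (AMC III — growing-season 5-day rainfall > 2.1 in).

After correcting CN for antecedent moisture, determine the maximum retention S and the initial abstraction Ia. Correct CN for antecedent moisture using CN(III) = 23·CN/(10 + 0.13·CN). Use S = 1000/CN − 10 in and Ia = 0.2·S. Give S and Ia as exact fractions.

Wet (AMC III): CN(III) = 23·88/(10 + 0.13·88) = 2024/(536/25) = 6325/67 ≈ 94.403
Retention S: 1000/CN − 10 with CN=94.403 → S = 150/253 ≈ 0.593 in
Ia = 0.2S: 0.2·0.593 = 0.119 in (exactly 30/253)

S = 150/253 in ≈ 0.593 in; Ia = 30/253 in ≈ 0.119 in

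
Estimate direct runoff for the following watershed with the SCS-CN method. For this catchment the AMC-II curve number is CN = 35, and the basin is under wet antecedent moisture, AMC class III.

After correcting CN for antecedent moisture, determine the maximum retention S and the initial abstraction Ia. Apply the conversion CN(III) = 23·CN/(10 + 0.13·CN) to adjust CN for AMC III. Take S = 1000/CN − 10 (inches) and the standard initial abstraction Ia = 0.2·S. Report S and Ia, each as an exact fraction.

S = 1300/161 in ≈ 8.075 in; Ia = 260/161 in ≈ 1.615 in

Wet (AMC III): CN(III) = 23·35/(10 + 0.13·35) = 805/(291/20) = 16100/291 ≈ 55.326
S = 1000/(16100/291) − 10 = 1300/161 in ≈ 8.075 in
Initial abstraction Ia = S/5 = (1300/161)/5 = 260/161 ≈ 1.615 in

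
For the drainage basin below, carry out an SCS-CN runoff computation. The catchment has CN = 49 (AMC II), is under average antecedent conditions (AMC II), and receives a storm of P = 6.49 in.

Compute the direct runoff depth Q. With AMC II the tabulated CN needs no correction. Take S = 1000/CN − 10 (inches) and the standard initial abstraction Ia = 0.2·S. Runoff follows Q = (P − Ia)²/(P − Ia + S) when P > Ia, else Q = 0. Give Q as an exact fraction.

Average conditions: CN = 49 (no AMC adjustment).
Max retention: S = 1000/49 − 10 = 510/49 in (≈ 10.408 in)
Ia = 0.2·(510/49) = 102/49 in ≈ 2.082 in
P − Ia = 6.490 − 2.082 = 21601/4900 ≈ 4.408 in (> 0, runoff occurs)
Q: (21601/4900)² ÷ (72601/4900) = 466603201/355744900 in (≈ 1.312 in)

Q = 466603201/355744900 in ≈ 1.312 in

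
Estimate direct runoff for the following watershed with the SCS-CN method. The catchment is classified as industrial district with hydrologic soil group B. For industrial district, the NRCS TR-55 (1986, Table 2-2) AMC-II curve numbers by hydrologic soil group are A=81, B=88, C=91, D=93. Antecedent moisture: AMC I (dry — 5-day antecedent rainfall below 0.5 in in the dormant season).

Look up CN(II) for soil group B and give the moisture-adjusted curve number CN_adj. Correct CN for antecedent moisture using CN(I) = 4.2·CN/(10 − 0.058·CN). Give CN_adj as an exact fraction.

NRCS table: industrial district, soil group B → CN(II) = 88
Adjust CN=88 to AMC I: 4.2·88/(10 − 0.058·88) → (1848/5) ÷ (612/125) = 3850/51 ≈ 75.490

CN_adj = 3850/51 ≈ 75.490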